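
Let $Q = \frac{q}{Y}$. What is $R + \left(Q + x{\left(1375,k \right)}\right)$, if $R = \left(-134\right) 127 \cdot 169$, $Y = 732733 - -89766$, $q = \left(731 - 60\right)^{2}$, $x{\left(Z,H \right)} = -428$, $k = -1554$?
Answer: $- \frac{2365893248289}{822499} \approx -2.8765 \cdot 10^{6}$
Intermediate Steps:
$q = 450241$ ($q = 671^{2} = 450241$)
$Y = 822499$ ($Y = 732733 + 89766 = 822499$)
$Q = \frac{450241}{822499} \approx 0.54741$
$R = -2876042$ ($R = \left(-17018\right) 169 = -2876042$)
$R + \left(Q + x{\left(1375,k \right)}\right) = -2876042 + \left(\frac{450241}{822499} - 428\right) = -2876042 - \frac{351579331}{822499} = - \frac{2365893248289}{822499}$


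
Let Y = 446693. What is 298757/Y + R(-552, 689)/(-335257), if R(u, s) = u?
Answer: 594123965/886135829 ≈ 0.67047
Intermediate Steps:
298757/Y + R(-552, 689)/(-335257) = 298757/446693 - 552/(-335257) = 298757*(1/446693) - 552*(-1/335257) = 298757/446693 + 552/335257 = 594123965/886135829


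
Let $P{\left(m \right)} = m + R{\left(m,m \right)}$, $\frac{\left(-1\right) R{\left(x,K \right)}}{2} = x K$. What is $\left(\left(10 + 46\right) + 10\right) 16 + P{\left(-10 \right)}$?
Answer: $846$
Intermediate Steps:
$R{\left(x,K \right)} = - 2 K x$ ($R{\left(x,K \right)} = - 2 x K = - 2 K x$)
$P{\left(m \right)} = m - 2 m^{2}$ ($P{\left(m \right)} = m - 2 m m = m - 2 m^{2}$)
$\left(\left(10 + 46\right) + 10\right) 16 + P{\left(-10 \right)} = \left(\left(10 + 46\right) + 10\right) 16 - 10 \left(1 - -20\right) = \left(56 + 10\right) 16 - 10 \left(1 + 20\right) = 66 \cdot 16 - 210 = 1056 - 210 = 846$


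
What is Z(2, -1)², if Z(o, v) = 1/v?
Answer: 1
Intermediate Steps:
Z(2, -1)² = (1/(-1))² = (-1)² = 1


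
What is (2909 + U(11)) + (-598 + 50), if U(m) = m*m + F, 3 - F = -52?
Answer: 2537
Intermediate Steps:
F = 55 (F = 3 - 1*(-52) = 3 + 52 = 55)
U(m) = 55 + m**2 (U(m) = m*m + 55 = m**2 + 55 = 55 + m**2)
(2909 + U(11)) + (-598 + 50) = (2909 + (55 + 11**2)) + (-598 + 50) = (2909 + (55 + 121)) - 548 = (2909 + 176) - 548 = 3085 - 548 = 2537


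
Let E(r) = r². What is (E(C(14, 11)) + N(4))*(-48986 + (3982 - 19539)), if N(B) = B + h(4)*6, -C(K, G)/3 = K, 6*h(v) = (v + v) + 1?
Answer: -114692911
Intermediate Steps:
h(v) = ⅙ + v/3 (h(v) = ((v + v) + 1)/6 = (2*v + 1)/6 = (1 + 2*v)/6 = ⅙ + v/3)
C(K, G) = -3*K
N(B) = 9 + B (N(B) = B + (⅙ + (⅓)*4)*6 = B + (⅙ + 4/3)*6 = B + (3/2)*6 = B + 9 = 9 + B)
(E(C(14, 11)) + N(4))*(-48986 + (3982 - 19539)) = ((-3*14)² + (9 + 4))*(-48986 + (3982 - 19539)) = ((-42)² + 13)*(-48986 - 15557) = (1764 + 13)*(-64543) = 1777*(-64543) = -114692911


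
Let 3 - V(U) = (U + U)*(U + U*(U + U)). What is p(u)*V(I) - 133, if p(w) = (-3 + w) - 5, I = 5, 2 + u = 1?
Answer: 4790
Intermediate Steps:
u = -1 (u = -2 + 1 = -1)
V(U) = 3 - 2*U*(U + 2*U²) (V(U) = 3 - (U + U)*(U + U*(U + U)) = 3 - 2*U*(U + U*(2*U)) = 3 - 2*U*(U + 2*U²))
p(w) = -8 + w
p(u)*V(I) - 133 = (-8 - 1)*(3 - 4*5³ - 2*5²) - 133 = -9*(3 - 4*125 - 2*25) - 133 = -9*(3 - 500 - 50) - 133 = -9*(-547) - 133 = 4923 - 133 = 4790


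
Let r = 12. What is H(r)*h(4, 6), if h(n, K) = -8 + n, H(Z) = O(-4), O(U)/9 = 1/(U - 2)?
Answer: 6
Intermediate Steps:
O(U) = 9/(-2 + U) (O(U) = 9/(U - 2) = 9/(-2 + U))
H(Z) = -3/2 (H(Z) = 9/(-2 - 4) = 9/(-6) = 9*(-1/6) = -3/2)
H(r)*h(4, 6) = -3*(-8 + 4)/2 = -3/2*(-4) = 6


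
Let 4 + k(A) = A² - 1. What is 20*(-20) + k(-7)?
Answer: -356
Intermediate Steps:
k(A) = -5 + A² (k(A) = -4 + (A² - 1) = -4 + (-1 + A²) = -5 + A²)
20*(-20) + k(-7) = 20*(-20) + (-5 + (-7)²) = -400 + (-5 + 49) = -400 + 44 = -356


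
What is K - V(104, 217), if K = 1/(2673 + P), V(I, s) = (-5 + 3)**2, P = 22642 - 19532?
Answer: -23131/5783 ≈ -3.9998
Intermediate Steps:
P = 3110
V(I, s) = 4 (V(I, s) = (-2)**2 = 4)
K = 1/5783 (K = 1/(2673 + 3110) = 1/5783 ≈ 0.00017292)
K - V(104, 217) = 1/5783 - 1*4 = 1/5783 - 4 = -23131/5783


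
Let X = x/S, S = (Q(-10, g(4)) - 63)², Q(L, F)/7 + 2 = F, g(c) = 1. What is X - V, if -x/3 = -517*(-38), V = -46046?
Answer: 112783231/2450 ≈ 46034.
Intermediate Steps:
Q(L, F) = -14 + 7*F
x = -58938 (x = -(-1551)*(-38) = -3*19646 = -58938)
S = 4900 (S = ((-14 + 7*1) - 63)² = ((-14 + 7) - 63)² = (-7 - 63)² = (-70)² = 4900)
X = -29469/2450 (X = -58938/4900 = -58938*1/4900 = -29469/2450 ≈ -12.028)
X - V = -29469/2450 - 1*(-46046) = -29469/2450 + 46046 = 112783231/2450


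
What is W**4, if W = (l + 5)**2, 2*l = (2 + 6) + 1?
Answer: 16983563041/256 ≈ 6.6342e+7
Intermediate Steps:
l = 9/2 (l = ((2 + 6) + 1)/2 = (8 + 1)/2 = (1/2)*9 = 9/2 ≈ 4.5000)
W = 361/4 (W = (9/2 + 5)**2 = (19/2)**2 = 361/4 ≈ 90.250)
W**4 = (361/4)**4 = 16983563041/256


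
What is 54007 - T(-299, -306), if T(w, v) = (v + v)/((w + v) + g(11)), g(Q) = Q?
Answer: 1782197/33 ≈ 54006.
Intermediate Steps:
T(w, v) = 2*v/(11 + v + w) (T(w, v) = (v + v)/((w + v) + 11) = (2*v)/((v + w) + 11) = (2*v)/(11 + v + w) = 2*v/(11 + v + w))
54007 - T(-299, -306) = 54007 - 2*(-306)/(11 - 306 - 299) = 54007 - 2*(-306)/(-594) = 54007 - 2*(-306)*(-1)/594 = 54007 - 1*34/33 = 54007 - 34/33 = 1782197/33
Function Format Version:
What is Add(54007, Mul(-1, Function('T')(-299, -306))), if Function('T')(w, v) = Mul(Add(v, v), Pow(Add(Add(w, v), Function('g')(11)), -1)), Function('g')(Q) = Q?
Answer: Rational(1782197, 33) ≈ 54006.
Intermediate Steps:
Function('T')(w, v) = Mul(2, v, Pow(Add(11, v, w), -1)) (Function('T')(w, v) = Mul(Add(v, v), Pow(Add(Add(w, v), 11), -1)) = Mul(Mul(2, v), Pow(Add(Add(v, w), 11), -1)) = Mul(Mul(2, v), Pow(Add(11, v, w), -1)) = Mul(2, v, Pow(Add(11, v, w), -1)))
Add(54007, Mul(-1, Function('T')(-299, -306))) = Add(54007, Mul(-1, Mul(2, -306, Pow(Add(11, -306, -299), -1)))) = Add(54007, Mul(-1, Mul(2, -306, Pow(-594, -1)))) = Add(54007, Mul(-1, Mul(2, -306, Rational(-1, 594)))) = Add(54007, Mul(-1, Rational(34, 33))) = Add(54007, Rational(-34, 33)) = Rational(1782197, 33)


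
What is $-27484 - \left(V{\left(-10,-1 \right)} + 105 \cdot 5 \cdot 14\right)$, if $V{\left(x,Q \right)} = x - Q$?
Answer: $-34825$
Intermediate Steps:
$-27484 - \left(V{\left(-10,-1 \right)} + 105 \cdot 5 \cdot 14\right) = -27484 - \left(\left(-10 - -1\right) + 105 \cdot 5 \cdot 14\right) = -27484 - \left(\left(-10 + 1\right) + 105 \cdot 70\right) = -27484 - \left(-9 + 7350\right) = -27484 - 7341 = -34825$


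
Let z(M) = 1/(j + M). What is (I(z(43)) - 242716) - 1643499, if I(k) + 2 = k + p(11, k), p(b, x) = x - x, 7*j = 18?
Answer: -601703216/319 ≈ -1.8862e+6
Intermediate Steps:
j = 18/7 (j = (⅐)*18 = 18/7 ≈ 2.5714)
p(b, x) = 0
z(M) = 1/(18/7 + M)
I(k) = -2 + k (I(k) = -2 + (k + 0) = -2 + k)
(I(z(43)) - 242716) - 1643499 = ((-2 + 7/(18 + 7*43)) - 242716) - 1643499 = ((-2 + 7/(18 + 301)) - 242716) - 1643499 = ((-2 + 7/319) - 242716) - 1643499 = (-631/319 - 242716) - 1643499 = -77427035/319 - 1643499 = -601703216/319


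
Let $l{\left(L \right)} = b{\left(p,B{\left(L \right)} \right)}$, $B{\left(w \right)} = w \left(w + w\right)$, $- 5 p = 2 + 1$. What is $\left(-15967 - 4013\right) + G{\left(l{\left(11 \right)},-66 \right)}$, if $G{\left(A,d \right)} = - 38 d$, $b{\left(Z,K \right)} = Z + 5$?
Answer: $-17472$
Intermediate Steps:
$p = - \frac{3}{5}$ ($p = - \frac{2 + 1}{5} = \left(- \frac{1}{5}\right) 3 = - \frac{3}{5} \approx -0.6$)
$B{\left(w \right)} = 2 w^{2}$ ($B{\left(w \right)} = w 2 w = 2 w^{2}$)
$b{\left(Z,K \right)} = 5 + Z$
$l{\left(L \right)} = \frac{22}{5}$ ($l{\left(L \right)} = 5 - \frac{3}{5} = \frac{22}{5}$)
$\left(-15967 - 4013\right) + G{\left(l{\left(11 \right)},-66 \right)} = \left(-15967 - 4013\right) - -2508 = -19980 + 2508 = -17472$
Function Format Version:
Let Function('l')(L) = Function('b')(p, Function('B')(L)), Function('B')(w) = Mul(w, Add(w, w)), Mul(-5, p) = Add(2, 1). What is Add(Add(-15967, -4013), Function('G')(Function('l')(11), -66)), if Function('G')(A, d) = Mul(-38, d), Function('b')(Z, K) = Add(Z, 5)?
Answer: -17472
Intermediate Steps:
p = Rational(-3, 5) (p = Mul(Rational(-1, 5), Add(2, 1)) = Mul(Rational(-1, 5), 3) = Rational(-3, 5) ≈ -0.60000)
Function('B')(w) = Mul(2, Pow(w, 2)) (Function('B')(w) = Mul(w, Mul(2, w)) = Mul(2, Pow(w, 2)))
Function('b')(Z, K) = Add(5, Z)
Function('l')(L) = Rational(22, 5) (Function('l')(L) = Add(5, Rational(-3, 5)) = Rational(22, 5))
Add(Add(-15967, -4013), Function('G')(Function('l')(11), -66)) = Add(Add(-15967, -4013), Mul(-38, -66)) = Add(-19980, 2508) = -17472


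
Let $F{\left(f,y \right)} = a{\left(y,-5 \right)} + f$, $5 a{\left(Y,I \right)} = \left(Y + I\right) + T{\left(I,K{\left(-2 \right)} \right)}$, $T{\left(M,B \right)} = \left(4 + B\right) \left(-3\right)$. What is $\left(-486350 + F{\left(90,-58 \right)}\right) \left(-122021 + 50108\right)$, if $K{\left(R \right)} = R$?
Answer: $\frac{174847038897}{5} \approx 3.4969 \cdot 10^{10}$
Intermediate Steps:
$T{\left(M,B \right)} = -12 - 3 B$
$a{\left(Y,I \right)} = - \frac{6}{5} + \frac{I}{5} + \frac{Y}{5}$ ($a{\left(Y,I \right)} = \frac{\left(Y + I\right) - 6}{5} = \frac{\left(I + Y\right) + \left(-12 + 6\right)}{5} = \frac{\left(I + Y\right) - 6}{5} = \frac{-6 + I + Y}{5} = - \frac{6}{5} + \frac{I}{5} + \frac{Y}{5}$)
$F{\left(f,y \right)} = - \frac{11}{5} + f + \frac{y}{5}$ ($F{\left(f,y \right)} = \left(- \frac{6}{5} + \frac{1}{5} \left(-5\right) + \frac{y}{5}\right) + f = \left(- \frac{6}{5} - 1 + \frac{y}{5}\right) + f = \left(- \frac{11}{5} + \frac{y}{5}\right) + f = - \frac{11}{5} + f + \frac{y}{5}$)
$\left(-486350 + F{\left(90,-58 \right)}\right) \left(-122021 + 50108\right) = \left(-486350 + \left(- \frac{11}{5} + 90 + \frac{1}{5} \left(-58\right)\right)\right) \left(-122021 + 50108\right) = \left(-486350 - - \frac{381}{5}\right) \left(-71913\right) = \left(-486350 + \frac{381}{5}\right) \left(-71913\right) = \left(- \frac{2431369}{5}\right) \left(-71913\right) = \frac{174847038897}{5}$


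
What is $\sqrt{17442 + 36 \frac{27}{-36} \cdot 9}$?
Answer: $21 \sqrt{39} \approx 131.15$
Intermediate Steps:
$\sqrt{17442 + 36 \frac{27}{-36} \cdot 9} = \sqrt{17442 + 36 \cdot 27 \left(- \frac{1}{36}\right) 9} = \sqrt{17442 + 36 \left(- \frac{3}{4}\right) 9} = \sqrt{17442 - 243} = \sqrt{17199} = 21 \sqrt{39}$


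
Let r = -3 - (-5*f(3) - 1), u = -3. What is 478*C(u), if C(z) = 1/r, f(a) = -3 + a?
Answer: -239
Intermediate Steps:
r = -2 (r = -3 - (-5*(-3 + 3) - 1) = -3 - (-5*0 - 1) = -3 - (0 - 1) = -3 - 1*(-1) = -3 + 1 = -2)
C(z) = -½ (C(z) = 1/(-2) = -½)
478*C(u) = 478*(-½) = -239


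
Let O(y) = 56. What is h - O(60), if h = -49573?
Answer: -49629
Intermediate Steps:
h - O(60) = -49573 - 1*56 = -49573 - 56 = -49629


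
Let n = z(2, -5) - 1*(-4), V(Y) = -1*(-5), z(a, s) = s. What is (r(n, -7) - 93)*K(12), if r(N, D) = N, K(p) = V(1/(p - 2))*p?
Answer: -5640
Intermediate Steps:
V(Y) = 5
K(p) = 5*p
n = -1 (n = -5 - 1*(-4) = -5 + 4 = -1)
(r(n, -7) - 93)*K(12) = (-1 - 93)*(5*12) = -94*60 = -5640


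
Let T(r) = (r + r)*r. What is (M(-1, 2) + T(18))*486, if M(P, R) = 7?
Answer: 318330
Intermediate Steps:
T(r) = 2*r² (T(r) = (2*r)*r = 2*r²)
(M(-1, 2) + T(18))*486 = (7 + 2*18²)*486 = (7 + 2*324)*486 = (7 + 648)*486 = 655*486 = 318330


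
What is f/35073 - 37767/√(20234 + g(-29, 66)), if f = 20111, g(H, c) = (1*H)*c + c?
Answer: 20111/35073 - 37767*√18386/18386 ≈ -277.95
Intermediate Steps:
g(H, c) = c + H*c (g(H, c) = H*c + c = c + H*c)
f/35073 - 37767/√(20234 + g(-29, 66)) = 20111/35073 - 37767/√(20234 + 66*(1 - 29)) = 20111*(1/35073) - 37767/√(20234 + 66*(-28)) = 20111/35073 - 37767/√(20234 - 1848) = 20111/35073 - 37767*√18386/18386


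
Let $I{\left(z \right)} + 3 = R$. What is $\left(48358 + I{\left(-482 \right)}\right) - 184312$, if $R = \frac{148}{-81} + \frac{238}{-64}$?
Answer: $- \frac{352414919}{2592} \approx -1.3596 \cdot 10^{5}$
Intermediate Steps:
$R = - \frac{14375}{2592}$ ($R = 148 \left(- \frac{1}{81}\right) + 238 \left(- \frac{1}{64}\right) = - \frac{148}{81} - \frac{119}{32} = - \frac{14375}{2592} \approx -5.5459$)
$I{\left(z \right)} = - \frac{22151}{2592}$ ($I{\left(z \right)} = -3 - \frac{14375}{2592} = - \frac{22151}{2592}$)
$\left(48358 + I{\left(-482 \right)}\right) - 184312 = \left(48358 - \frac{22151}{2592}\right) - 184312 = \frac{125321785}{2592} - 184312 = - \frac{352414919}{2592}$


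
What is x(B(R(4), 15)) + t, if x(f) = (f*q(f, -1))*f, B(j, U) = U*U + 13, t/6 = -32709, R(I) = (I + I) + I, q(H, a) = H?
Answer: 13285018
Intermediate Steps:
R(I) = 3*I (R(I) = 2*I + I = 3*I)
t = -196254 (t = 6*(-32709) = -196254)
B(j, U) = 13 + U**2 (B(j, U) = U**2 + 13 = 13 + U**2)
x(f) = f**3 (x(f) = (f*f)*f = f**2*f = f**3)
x(B(R(4), 15)) + t = (13 + 15**2)**3 - 196254 = (13 + 225)**3 - 196254 = 238**3 - 196254 = 13481272 - 196254 = 13285018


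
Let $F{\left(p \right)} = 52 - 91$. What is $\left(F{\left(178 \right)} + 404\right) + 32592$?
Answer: $32957$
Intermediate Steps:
$F{\left(p \right)} = -39$
$\left(F{\left(178 \right)} + 404\right) + 32592 = \left(-39 + 404\right) + 32592 = 365 + 32592 = 32957$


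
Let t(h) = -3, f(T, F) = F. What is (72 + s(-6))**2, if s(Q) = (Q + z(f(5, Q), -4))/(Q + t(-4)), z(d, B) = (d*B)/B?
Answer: 48400/9 ≈ 5377.8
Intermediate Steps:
z(d, B) = d (z(d, B) = (B*d)/B = d)
s(Q) = 2*Q/(-3 + Q) (s(Q) = (Q + Q)/(Q - 3) = (2*Q)/(-3 + Q) = 2*Q/(-3 + Q))
(72 + s(-6))**2 = (72 + 2*(-6)/(-3 - 6))**2 = (72 + 2*(-6)/(-9))**2 = (72 + 2*(-6)*(-1/9))**2 = (72 + 4/3)**2 = (220/3)**2 = 48400/9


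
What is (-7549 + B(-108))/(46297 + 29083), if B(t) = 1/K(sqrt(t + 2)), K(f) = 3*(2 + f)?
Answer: (-22647*sqrt(106) + 45293*I)/(226140*(sqrt(106) - 2*I)) ≈ -0.10015 - 4.1389e-7*I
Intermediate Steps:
K(f) = 6 + 3*f
B(t) = 1/(6 + 3*sqrt(2 + t)) (B(t) = 1/(6 + 3*sqrt(t + 2)) = 1/(6 + 3*sqrt(2 + t)))
(-7549 + B(-108))/(46297 + 29083) = (-7549 + 1/(3*(2 + sqrt(2 - 108))))/(46297 + 29083) = (-7549 + 1/(3*(2 + sqrt(-106))))/75380 = (-7549 + 1/(3*(2 + I*sqrt(106))))*(1/75380) = -7549/75380 + 1/(226140*(2 + I*sqrt(106)))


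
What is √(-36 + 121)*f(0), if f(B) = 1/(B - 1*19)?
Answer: -√85/19 ≈ -0.48524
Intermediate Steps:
f(B) = 1/(-19 + B) (f(B) = 1/(B - 19) = 1/(-19 + B))
√(-36 + 121)*f(0) = √(-36 + 121)/(-19 + 0) = √85/(-19) = √85*(-1/19) = -√85/19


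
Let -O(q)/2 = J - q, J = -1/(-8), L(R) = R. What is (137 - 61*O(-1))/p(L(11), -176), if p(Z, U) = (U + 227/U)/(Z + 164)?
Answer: -8446900/31203 ≈ -270.71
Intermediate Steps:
p(Z, U) = (U + 227/U)/(164 + Z)
J = ⅛ (J = -1*(-⅛) = ⅛ ≈ 0.12500)
O(q) = -¼ + 2*q (O(q) = -2*(⅛ - q) = -¼ + 2*q)
(137 - 61*O(-1))/p(L(11), -176) = (137 - 61*(-¼ + 2*(-1)))/(((227 + (-176)²)/((-176)*(164 + 11)))) = (137 - 61*(-¼ - 2))/((-1/176*(227 + 30976)/175)) = (137 - 61*(-9/4))/((-1/176*1/175*31203)) = (137 + 549/4)/(-31203/30800) = (1097/4)*(-30800/31203) = -8446900/31203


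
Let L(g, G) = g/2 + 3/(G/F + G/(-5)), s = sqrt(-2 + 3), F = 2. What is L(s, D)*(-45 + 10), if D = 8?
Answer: -245/4 ≈ -61.250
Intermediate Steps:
s = 1 (s = sqrt(1) = 1)
L(g, G) = g/2 + 10/G (L(g, G) = g/2 + 3/(G/2 + G/(-5)) = g*(1/2) + 3/(G*(1/2) + G*(-1/5)) = g/2 + 3/(G/2 - G/5) = g/2 + 3/((3*G/10)) = g/2 + 3*(10/(3*G)) = g/2 + 10/G)
L(s, D)*(-45 + 10) = ((1/2)*1 + 10/8)*(-45 + 10) = (1/2 + 10*(1/8))*(-35) = (1/2 + 5/4)*(-35) = (7/4)*(-35) = -245/4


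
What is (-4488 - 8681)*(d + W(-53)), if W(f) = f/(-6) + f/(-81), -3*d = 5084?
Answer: 3595123831/162 ≈ 2.2192e+7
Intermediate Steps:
d = -5084/3 (d = -⅓*5084 = -5084/3 ≈ -1694.7)
W(f) = -29*f/162 (W(f) = f*(-⅙) + f*(-1/81) = -f/6 - f/81 = -29*f/162)
(-4488 - 8681)*(d + W(-53)) = (-4488 - 8681)*(-5084/3 - 29/162*(-53)) = -13169*(-5084/3 + 1537/162) = -13169*(-272999/162) = 3595123831/162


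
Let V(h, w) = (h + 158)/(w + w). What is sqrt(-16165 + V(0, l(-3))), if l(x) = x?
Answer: I*sqrt(145722)/3 ≈ 127.25*I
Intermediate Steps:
V(h, w) = (158 + h)/(2*w) (V(h, w) = (158 + h)/((2*w)) = (158 + h)*(1/(2*w)) = (158 + h)/(2*w))
sqrt(-16165 + V(0, l(-3))) = sqrt(-16165 + (1/2)*(158 + 0)/(-3)) = sqrt(-16165 + (1/2)*(-1/3)*158) = sqrt(-16165 - 79/3) = sqrt(-48574/3) = I*sqrt(145722)/3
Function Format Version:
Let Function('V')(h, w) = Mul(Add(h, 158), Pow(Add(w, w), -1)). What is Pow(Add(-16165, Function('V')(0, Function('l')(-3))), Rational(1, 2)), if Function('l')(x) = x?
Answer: Mul(Rational(1, 3), I, Pow(145722, Rational(1, 2))) ≈ Mul(127.25, I)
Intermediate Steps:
Function('V')(h, w) = Mul(Rational(1, 2), Pow(w, -1), Add(158, h)) (Function('V')(h, w) = Mul(Add(158, h), Pow(Mul(2, w), -1)) = Mul(Add(158, h), Mul(Rational(1, 2), Pow(w, -1))) = Mul(Rational(1, 2), Pow(w, -1), Add(158, h)))
Pow(Add(-16165, Function('V')(0, Function('l')(-3))), Rational(1, 2)) = Pow(Add(-16165, Mul(Rational(1, 2), Pow(-3, -1), Add(158, 0))), Rational(1, 2)) = Pow(Add(-16165, Mul(Rational(1, 2), Rational(-1, 3), 158)), Rational(1, 2)) = Pow(Add(-16165, Rational(-79, 3)), Rational(1, 2)) = Pow(Rational(-48574, 3), Rational(1, 2)) = Mul(Rational(1, 3), I, Pow(145722, Rational(1, 2)))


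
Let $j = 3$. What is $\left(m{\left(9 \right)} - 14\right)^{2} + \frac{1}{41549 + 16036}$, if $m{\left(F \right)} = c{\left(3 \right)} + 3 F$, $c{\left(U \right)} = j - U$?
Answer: $\frac{9731866}{57585} \approx 169.0$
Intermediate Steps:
$c{\left(U \right)} = 3 - U$
$m{\left(F \right)} = 3 F$ ($m{\left(F \right)} = \left(3 - 3\right) + 3 F = 0 + 3 F = 3 F$)
$\left(m{\left(9 \right)} - 14\right)^{2} + \frac{1}{41549 + 16036} = \left(3 \cdot 9 - 14\right)^{2} + \frac{1}{41549 + 16036} = \left(27 - 14\right)^{2} + \frac{1}{57585} = 13^{2} + \frac{1}{57585} = 169 + \frac{1}{57585} = \frac{9731866}{57585}$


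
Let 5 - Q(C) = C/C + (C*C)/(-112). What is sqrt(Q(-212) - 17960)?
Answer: I*sqrt(860181)/7 ≈ 132.49*I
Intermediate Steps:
Q(C) = 4 + C**2/112 (Q(C) = 5 - (C/C + (C*C)/(-112)) = 5 - (1 + C**2*(-1/112)) = 5 - (1 - C**2/112) = 5 + (-1 + C**2/112) = 4 + C**2/112)
sqrt(Q(-212) - 17960) = sqrt((4 + (1/112)*(-212)**2) - 17960) = sqrt((4 + (1/112)*44944) - 17960) = sqrt((4 + 2809/7) - 17960) = sqrt(2837/7 - 17960) = sqrt(-122883/7) = I*sqrt(860181)/7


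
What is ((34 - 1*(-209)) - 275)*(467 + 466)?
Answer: -29856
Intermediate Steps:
((34 - 1*(-209)) - 275)*(467 + 466) = ((34 + 209) - 275)*933 = (243 - 275)*933 = -32*933 = -29856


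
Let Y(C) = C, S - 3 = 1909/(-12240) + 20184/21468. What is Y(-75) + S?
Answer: -1559437441/21897360 ≈ -71.216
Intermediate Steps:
S = 82864559/21897360 (S = 3 + (1909/(-12240) + 20184/21468) = 3 + (1909*(-1/12240) + 20184*(1/21468)) = 3 + (-1909/12240 + 1682/1789) = 3 + 17172479/21897360 = 82864559/21897360 ≈ 3.7842)
Y(-75) + S = -75 + 82864559/21897360 = -1559437441/21897360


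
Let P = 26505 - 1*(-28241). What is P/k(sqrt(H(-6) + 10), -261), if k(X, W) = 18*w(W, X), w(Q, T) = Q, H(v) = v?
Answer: -27373/2349 ≈ -11.653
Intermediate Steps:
k(X, W) = 18*W
P = 54746 (P = 26505 + 28241 = 54746)
P/k(sqrt(H(-6) + 10), -261) = 54746/((18*(-261))) = 54746/(-4698) = 54746*(-1/4698) = -27373/2349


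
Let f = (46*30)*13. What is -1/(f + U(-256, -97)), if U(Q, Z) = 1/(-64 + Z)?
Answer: -161/2888339 ≈ -5.5741e-5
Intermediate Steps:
f = 17940 (f = 1380*13 = 17940)
-1/(f + U(-256, -97)) = -1/(17940 + 1/(-64 - 97)) = -1/(17940 + 1/(-161)) = -1/(17940 - 1/161) = -1/2888339/161 = -1*161/2888339 = -161/2888339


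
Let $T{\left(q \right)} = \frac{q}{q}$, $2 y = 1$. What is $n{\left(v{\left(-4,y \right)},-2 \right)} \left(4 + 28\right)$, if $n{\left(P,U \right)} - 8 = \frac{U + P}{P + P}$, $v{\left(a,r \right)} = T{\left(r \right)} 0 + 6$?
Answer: $\frac{800}{3} \approx 266.67$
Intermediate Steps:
$y = \frac{1}{2}$ ($y = \frac{1}{2} \cdot 1 = \frac{1}{2} \approx 0.5$)
$T{\left(q \right)} = 1$
$v{\left(a,r \right)} = 6$ ($v{\left(a,r \right)} = 1 \cdot 0 + 6 = 0 + 6 = 6$)
$n{\left(P,U \right)} = 8 + \frac{P + U}{2 P}$ ($n{\left(P,U \right)} = 8 + \frac{U + P}{P + P} = 8 + \frac{P + U}{2 P}$)
$n{\left(v{\left(-4,y \right)},-2 \right)} \left(4 + 28\right) = \frac{-2 + 17 \cdot 6}{2 \cdot 6} \left(4 + 28\right) = \frac{1}{2} \cdot \frac{1}{6} \left(-2 + 102\right) 32 = \frac{1}{2} \cdot \frac{1}{6} \cdot 100 \cdot 32 = \frac{25}{3} \cdot 32 = \frac{800}{3}$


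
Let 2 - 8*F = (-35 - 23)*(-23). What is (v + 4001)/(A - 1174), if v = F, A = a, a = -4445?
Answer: -7669/11238 ≈ -0.68242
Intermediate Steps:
A = -4445
F = -333/2 (F = 1/4 - (-35 - 23)*(-23)/8 = 1/4 - (-29)*(-23)/4 = 1/4 - 1/8*1334 = 1/4 - 667/4 = -333/2 ≈ -166.50)
v = -333/2 ≈ -166.50
(v + 4001)/(A - 1174) = (-333/2 + 4001)/(-4445 - 1174) = (7669/2)/(-5619) = (7669/2)*(-1/5619) = -7669/11238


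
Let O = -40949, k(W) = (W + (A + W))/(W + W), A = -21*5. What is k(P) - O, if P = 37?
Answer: 3030195/74 ≈ 40949.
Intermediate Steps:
A = -105
k(W) = (-105 + 2*W)/(2*W) (k(W) = (W + (-105 + W))/(W + W) = (-105 + 2*W)/((2*W)) = (-105 + 2*W)*(1/(2*W)) = (-105 + 2*W)/(2*W))
k(P) - O = (-105/2 + 37)/37 - 1*(-40949) = (1/37)*(-31/2) + 40949 = -31/74 + 40949 = 3030195/74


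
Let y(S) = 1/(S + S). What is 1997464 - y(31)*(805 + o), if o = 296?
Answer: 123841667/62 ≈ 1.9974e+6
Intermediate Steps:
y(S) = 1/(2*S)
1997464 - y(31)*(805 + o) = 1997464 - (1/2)/31*(805 + 296) = 1997464 - (1/2)*(1/31)*1101 = 1997464 - 1101/62 = 123841667/62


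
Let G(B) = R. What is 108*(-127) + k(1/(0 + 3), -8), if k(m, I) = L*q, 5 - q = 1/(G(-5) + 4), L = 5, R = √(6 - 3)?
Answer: -178003/13 + 5*√3/13 ≈ -13692.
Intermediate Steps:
R = √3 ≈ 1.7320
G(B) = √3
q = 5 - 1/(4 + √3) (q = 5 - 1/(√3 + 4) = 5 - 1/(4 + √3) ≈ 4.8255)
k(m, I) = 305/13 + 5*√3/13 (k(m, I) = 5*(61/13 + √3/13) = 305/13 + 5*√3/13)
108*(-127) + k(1/(0 + 3), -8) = 108*(-127) + (305/13 + 5*√3/13) = -13716 + (305/13 + 5*√3/13) = -178003/13 + 5*√3/13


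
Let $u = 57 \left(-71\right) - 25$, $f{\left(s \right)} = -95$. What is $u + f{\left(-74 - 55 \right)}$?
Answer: $-4167$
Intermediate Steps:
$u = -4072$ ($u = -4047 - 25 = -4072$)
$u + f{\left(-74 - 55 \right)} = -4072 - 95 = -4167$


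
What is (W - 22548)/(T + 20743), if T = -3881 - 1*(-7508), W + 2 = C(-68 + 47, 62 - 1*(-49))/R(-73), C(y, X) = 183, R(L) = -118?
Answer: -2661083/2875660 ≈ -0.92538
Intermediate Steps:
W = -419/118 (W = -2 + 183/(-118) = -2 + 183*(-1/118) = -2 - 183/118 = -419/118 ≈ -3.5508)
T = 3627 (T = -3881 + 7508 = 3627)
(W - 22548)/(T + 20743) = (-419/118 - 22548)/(3627 + 20743) = -2661083/118/24370 = -2661083/118*1/24370 = -2661083/2875660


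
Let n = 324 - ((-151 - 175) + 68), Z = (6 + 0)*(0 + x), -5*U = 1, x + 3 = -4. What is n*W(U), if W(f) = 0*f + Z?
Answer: -24444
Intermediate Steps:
x = -7 (x = -3 - 4 = -7)
U = -1/5 (U = -1/5*1 = -1/5 ≈ -0.20000)
Z = -42 (Z = (6 + 0)*(0 - 7) = 6*(-7) = -42)
n = 582 (n = 324 - (-326 + 68) = 324 - 1*(-258) = 324 + 258 = 582)
W(f) = -42 (W(f) = 0*f - 42 = 0 - 42 = -42)
n*W(U) = 582*(-42) = -24444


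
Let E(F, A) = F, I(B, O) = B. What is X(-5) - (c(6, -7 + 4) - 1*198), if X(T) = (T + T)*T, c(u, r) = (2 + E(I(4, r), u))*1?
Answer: 242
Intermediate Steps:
c(u, r) = 6 (c(u, r) = (2 + 4)*1 = 6*1 = 6)
X(T) = 2*T**2 (X(T) = (2*T)*T = 2*T**2)
X(-5) - (c(6, -7 + 4) - 1*198) = 2*(-5)**2 - (6 - 1*198) = 2*25 - (6 - 198) = 50 - 1*(-192) = 50 + 192 = 242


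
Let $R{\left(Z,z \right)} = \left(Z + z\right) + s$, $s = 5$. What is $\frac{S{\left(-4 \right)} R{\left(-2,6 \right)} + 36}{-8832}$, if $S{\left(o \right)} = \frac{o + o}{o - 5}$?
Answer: $- \frac{11}{2208} \approx -0.0049819$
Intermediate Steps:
$R{\left(Z,z \right)} = 5 + Z + z$ ($R{\left(Z,z \right)} = \left(Z + z\right) + 5 = 5 + Z + z$)
$S{\left(o \right)} = \frac{2 o}{-5 + o}$
$\frac{S{\left(-4 \right)} R{\left(-2,6 \right)} + 36}{-8832} = \frac{2 \left(-4\right) \frac{1}{-5 - 4} \left(5 - 2 + 6\right) + 36}{-8832} = \left(2 \left(-4\right) \frac{1}{-9} \cdot 9 + 36\right) \left(- \frac{1}{8832}\right) = \left(2 \left(-4\right) \left(- \frac{1}{9}\right) 9 + 36\right) \left(- \frac{1}{8832}\right) = \left(\frac{8}{9} \cdot 9 + 36\right) \left(- \frac{1}{8832}\right) = \left(8 + 36\right) \left(- \frac{1}{8832}\right) = 44 \left(- \frac{1}{8832}\right) = - \frac{11}{2208}$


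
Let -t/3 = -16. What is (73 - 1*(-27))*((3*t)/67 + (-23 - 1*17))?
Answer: -253600/67 ≈ -3785.1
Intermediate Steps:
t = 48 (t = -3*(-16) = 48)
(73 - 1*(-27))*((3*t)/67 + (-23 - 1*17)) = (73 - 1*(-27))*((3*48)/67 + (-23 - 1*17)) = (73 + 27)*(144*(1/67) + (-23 - 17)) = 100*(144/67 - 40) = 100*(-2536/67) = -253600/67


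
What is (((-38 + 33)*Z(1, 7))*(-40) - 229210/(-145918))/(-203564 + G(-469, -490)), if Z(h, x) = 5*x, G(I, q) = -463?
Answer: -510827605/14885605893 ≈ -0.034317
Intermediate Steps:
(((-38 + 33)*Z(1, 7))*(-40) - 229210/(-145918))/(-203564 + G(-469, -490)) = (((-38 + 33)*(5*7))*(-40) - 229210/(-145918))/(-203564 - 463) = (-5*35*(-40) - 229210*(-1/145918))/(-204027) = (-175*(-40) + 114605/72959)*(-1/204027) = (7000 + 114605/72959)*(-1/204027) = (510827605/72959)*(-1/204027) = -510827605/14885605893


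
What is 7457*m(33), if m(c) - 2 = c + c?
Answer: 507076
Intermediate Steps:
m(c) = 2 + 2*c (m(c) = 2 + (c + c) = 2 + 2*c)
7457*m(33) = 7457*(2 + 2*33) = 7457*(2 + 66) = 7457*68 = 507076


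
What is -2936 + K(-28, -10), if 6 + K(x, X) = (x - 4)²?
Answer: -1918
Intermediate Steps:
K(x, X) = -6 + (-4 + x)² (K(x, X) = -6 + (x - 4)² = -6 + (-4 + x)²)
-2936 + K(-28, -10) = -2936 + (-6 + (-4 - 28)²) = -2936 + (-6 + (-32)²) = -2936 + (-6 + 1024) = -2936 + 1018 = -1918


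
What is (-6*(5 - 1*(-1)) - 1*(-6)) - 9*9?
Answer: -111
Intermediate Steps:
(-6*(5 - 1*(-1)) - 1*(-6)) - 9*9 = (-6*(5 + 1) + 6) - 81 = (-6*6 + 6) - 81 = (-36 + 6) - 81 = -30 - 81 = -111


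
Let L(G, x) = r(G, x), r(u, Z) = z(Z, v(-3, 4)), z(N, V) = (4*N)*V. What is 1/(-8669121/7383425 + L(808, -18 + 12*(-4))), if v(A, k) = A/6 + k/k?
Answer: -7383425/983281221 ≈ -0.0075090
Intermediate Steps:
v(A, k) = 1 + A/6 (v(A, k) = A*(⅙) + 1 = A/6 + 1 = 1 + A/6)
z(N, V) = 4*N*V
r(u, Z) = 2*Z (r(u, Z) = 4*Z*(1 + (⅙)*(-3)) = 4*Z*(1 - ½) = 4*Z*(½) = 2*Z)
L(G, x) = 2*x
1/(-8669121/7383425 + L(808, -18 + 12*(-4))) = 1/(-8669121/7383425 + 2*(-18 + 12*(-4))) = 1/(-8669121*1/7383425 + 2*(-18 - 48)) = 1/(-8669121/7383425 + 2*(-66)) = 1/(-8669121/7383425 - 132) = 1/(-983281221/7383425) = -7383425/983281221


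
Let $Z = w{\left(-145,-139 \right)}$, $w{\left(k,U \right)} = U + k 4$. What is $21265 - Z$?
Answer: $21984$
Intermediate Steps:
$w{\left(k,U \right)} = U + 4 k$
$Z = -719$ ($Z = -139 + 4 \left(-145\right) = -139 - 580 = -719$)
$21265 - Z = 21265 - -719 = 21265 + 719 = 21984$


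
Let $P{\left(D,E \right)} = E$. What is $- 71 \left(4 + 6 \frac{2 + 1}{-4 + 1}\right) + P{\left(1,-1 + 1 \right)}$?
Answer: $142$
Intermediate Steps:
$- 71 \left(4 + 6 \frac{2 + 1}{-4 + 1}\right) + P{\left(1,-1 + 1 \right)} = - 71 \left(4 + 6 \frac{2 + 1}{-4 + 1}\right) + \left(-1 + 1\right) = - 71 \left(4 + 6 \frac{3}{-3}\right) + 0 = - 71 \left(4 + 6 \cdot 3 \left(- \frac{1}{3}\right)\right) + 0 = - 71 \left(4 + 6 \left(-1\right)\right) + 0 = - 71 \left(4 - 6\right) + 0 = \left(-71\right) \left(-2\right) + 0 = 142 + 0 = 142$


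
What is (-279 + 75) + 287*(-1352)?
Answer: -388228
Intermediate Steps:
(-279 + 75) + 287*(-1352) = -204 - 388024 = -388228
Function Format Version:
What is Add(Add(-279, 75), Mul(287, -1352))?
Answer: -388228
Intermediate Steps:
Add(Add(-279, 75), Mul(287, -1352)) = Add(-204, -388024) = -388228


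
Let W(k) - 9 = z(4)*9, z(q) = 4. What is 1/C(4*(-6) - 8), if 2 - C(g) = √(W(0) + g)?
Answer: -2/9 - √13/9 ≈ -0.62284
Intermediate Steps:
W(k) = 45 (W(k) = 9 + 4*9 = 9 + 36 = 45)
C(g) = 2 - √(45 + g)
1/C(4*(-6) - 8) = 1/(2 - √(45 + (4*(-6) - 8))) = 1/(2 - √(45 + (-24 - 8))) = 1/(2 - √(45 - 32)) = 1/(2 - √13)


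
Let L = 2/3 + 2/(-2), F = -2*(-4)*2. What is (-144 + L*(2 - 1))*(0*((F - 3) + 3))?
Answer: 0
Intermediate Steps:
F = 16 (F = 8*2 = 16)
L = -1/3 (L = 2*(1/3) + 2*(-1/2) = 2/3 - 1 = -1/3 ≈ -0.33333)
(-144 + L*(2 - 1))*(0*((F - 3) + 3)) = (-144 - (2 - 1)/3)*(0*((16 - 3) + 3)) = (-144 - 1/3*1)*(0*(13 + 3)) = (-144 - 1/3)*(0*16) = -433/3*0 = 0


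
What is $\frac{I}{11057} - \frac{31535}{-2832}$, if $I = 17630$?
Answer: $\frac{398610655}{31313424} \approx 12.73$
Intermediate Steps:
$\frac{I}{11057} - \frac{31535}{-2832} = \frac{17630}{11057} - \frac{31535}{-2832} = 17630 \cdot \frac{1}{11057} - - \frac{31535}{2832} = \frac{17630}{11057} + \frac{31535}{2832} = \frac{398610655}{31313424}$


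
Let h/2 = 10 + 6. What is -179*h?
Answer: -5728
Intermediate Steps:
h = 32 (h = 2*(10 + 6) = 2*16 = 32)
-179*h = -179*32 = -5728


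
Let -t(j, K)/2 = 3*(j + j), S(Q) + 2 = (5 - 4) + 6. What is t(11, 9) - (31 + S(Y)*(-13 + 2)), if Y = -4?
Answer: -108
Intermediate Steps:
S(Q) = 5 (S(Q) = -2 + ((5 - 4) + 6) = -2 + (1 + 6) = -2 + 7 = 5)
t(j, K) = -12*j (t(j, K) = -6*(j + j) = -6*2*j = -12*j)
t(11, 9) - (31 + S(Y)*(-13 + 2)) = -12*11 - (31 + 5*(-13 + 2)) = -132 - (31 + 5*(-11)) = -132 - (31 - 55) = -132 - 1*(-24) = -132 + 24 = -108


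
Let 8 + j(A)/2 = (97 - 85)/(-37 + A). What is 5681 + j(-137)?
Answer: 164281/29 ≈ 5664.9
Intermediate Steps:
j(A) = -16 + 24/(-37 + A) (j(A) = -16 + 2*((97 - 85)/(-37 + A)) = -16 + 2*(12/(-37 + A)) = -16 + 24/(-37 + A))
5681 + j(-137) = 5681 + 8*(77 - 2*(-137))/(-37 - 137) = 5681 + 8*(77 + 274)/(-174) = 5681 + 8*(-1/174)*351 = 5681 - 468/29 = 164281/29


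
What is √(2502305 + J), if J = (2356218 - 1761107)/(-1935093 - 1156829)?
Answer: √23921988052885870278/3091922 ≈ 1581.9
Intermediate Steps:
J = -595111/3091922 (J = 595111/(-3091922) = 595111*(-1/3091922) = -595111/3091922 ≈ -0.19247)
√(2502305 + J) = √(2502305 - 595111/3091922) = √(7736931285099/3091922) = √23921988052885870278/3091922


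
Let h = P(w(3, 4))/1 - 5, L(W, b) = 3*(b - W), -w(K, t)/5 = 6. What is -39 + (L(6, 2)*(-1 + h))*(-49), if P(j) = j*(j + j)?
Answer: 1054833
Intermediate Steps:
w(K, t) = -30 (w(K, t) = -5*6 = -30)
P(j) = 2*j**2 (P(j) = j*(2*j) = 2*j**2)
L(W, b) = -3*W + 3*b
h = 1795 (h = (2*(-30)**2)/1 - 5 = (2*900)*1 - 5 = 1800*1 - 5 = 1800 - 5 = 1795)
-39 + (L(6, 2)*(-1 + h))*(-49) = -39 + ((-3*6 + 3*2)*(-1 + 1795))*(-49) = -39 + ((-18 + 6)*1794)*(-49) = -39 - 12*1794*(-49) = -39 - 21528*(-49) = -39 + 1054872 = 1054833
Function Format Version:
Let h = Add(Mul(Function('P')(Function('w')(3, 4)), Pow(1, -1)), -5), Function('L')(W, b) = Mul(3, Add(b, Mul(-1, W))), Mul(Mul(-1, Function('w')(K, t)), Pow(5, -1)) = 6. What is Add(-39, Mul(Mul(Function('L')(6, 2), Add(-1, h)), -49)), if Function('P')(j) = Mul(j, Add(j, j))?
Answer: 1054833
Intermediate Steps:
Function('w')(K, t) = -30 (Function('w')(K, t) = Mul(-5, 6) = -30)
Function('P')(j) = Mul(2, Pow(j, 2)) (Function('P')(j) = Mul(j, Mul(2, j)) = Mul(2, Pow(j, 2)))
Function('L')(W, b) = Add(Mul(-3, W), Mul(3, b))
h = 1795 (h = Add(Mul(Mul(2, Pow(-30, 2)), Pow(1, -1)), -5) = Add(Mul(Mul(2, 900), 1), -5) = Add(Mul(1800, 1), -5) = Add(1800, -5) = 1795)
Add(-39, Mul(Mul(Function('L')(6, 2), Add(-1, h)), -49)) = Add(-39, Mul(Mul(Add(Mul(-3, 6), Mul(3, 2)), Add(-1, 1795)), -49)) = Add(-39, Mul(Mul(Add(-18, 6), 1794), -49)) = Add(-39, Mul(Mul(-12, 1794), -49)) = Add(-39, Mul(-21528, -49)) = Add(-39, 1054872) = 1054833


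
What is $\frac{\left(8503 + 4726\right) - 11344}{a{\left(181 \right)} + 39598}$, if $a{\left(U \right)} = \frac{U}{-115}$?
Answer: $\frac{216775}{4553589} \approx 0.047605$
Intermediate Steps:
$a{\left(U \right)} = - \frac{U}{115}$ ($a{\left(U \right)} = U \left(- \frac{1}{115}\right) = - \frac{U}{115}$)
$\frac{\left(8503 + 4726\right) - 11344}{a{\left(181 \right)} + 39598} = \frac{\left(8503 + 4726\right) - 11344}{\left(- \frac{1}{115}\right) 181 + 39598} = \frac{13229 - 11344}{- \frac{181}{115} + 39598} = \frac{1885}{\frac{4553589}{115}} = 1885 \cdot \frac{115}{4553589} = \frac{216775}{4553589}$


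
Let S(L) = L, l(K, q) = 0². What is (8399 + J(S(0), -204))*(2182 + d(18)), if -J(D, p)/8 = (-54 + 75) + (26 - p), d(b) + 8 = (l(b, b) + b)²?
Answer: 15964718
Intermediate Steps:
l(K, q) = 0
d(b) = -8 + b² (d(b) = -8 + (0 + b)² = -8 + b²)
J(D, p) = -376 + 8*p (J(D, p) = -8*((-54 + 75) + (26 - p)) = -8*(21 + (26 - p)) = -8*(47 - p) = -376 + 8*p)
(8399 + J(S(0), -204))*(2182 + d(18)) = (8399 + (-376 + 8*(-204)))*(2182 + (-8 + 18²)) = (8399 + (-376 - 1632))*(2182 + (-8 + 324)) = (8399 - 2008)*(2182 + 316) = 6391*2498 = 15964718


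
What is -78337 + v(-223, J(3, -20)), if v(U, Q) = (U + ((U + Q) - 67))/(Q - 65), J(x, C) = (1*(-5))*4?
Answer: -6658112/85 ≈ -78331.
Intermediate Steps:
J(x, C) = -20 (J(x, C) = -5*4 = -20)
v(U, Q) = (-67 + Q + 2*U)/(-65 + Q) (v(U, Q) = (U + ((Q + U) - 67))/(-65 + Q) = (U + (-67 + Q + U))/(-65 + Q) = (-67 + Q + 2*U)/(-65 + Q))
-78337 + v(-223, J(3, -20)) = -78337 + (-67 - 20 + 2*(-223))/(-65 - 20) = -78337 + (-67 - 20 - 446)/(-85) = -78337 - 1/85*(-533) = -78337 + 533/85 = -6658112/85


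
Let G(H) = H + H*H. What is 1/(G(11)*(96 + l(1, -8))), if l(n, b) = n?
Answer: 1/12804 ≈ 7.8101e-5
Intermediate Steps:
G(H) = H + H**2
1/(G(11)*(96 + l(1, -8))) = 1/((11*(1 + 11))*(96 + 1)) = 1/((11*12)*97) = 1/(132*97) = 1/12804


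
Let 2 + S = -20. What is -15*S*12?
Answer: 3960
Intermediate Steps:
S = -22 (S = -2 - 20 = -22)
-15*S*12 = -15*(-22)*12 = 330*12 = 3960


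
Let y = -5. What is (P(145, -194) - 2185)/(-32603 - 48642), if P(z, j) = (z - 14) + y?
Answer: 2059/81245 ≈ 0.025343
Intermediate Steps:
P(z, j) = -19 + z (P(z, j) = (z - 14) - 5 = (-14 + z) - 5 = -19 + z)
(P(145, -194) - 2185)/(-32603 - 48642) = ((-19 + 145) - 2185)/(-32603 - 48642) = (126 - 2185)/(-81245) = -2059*(-1/81245) = 2059/81245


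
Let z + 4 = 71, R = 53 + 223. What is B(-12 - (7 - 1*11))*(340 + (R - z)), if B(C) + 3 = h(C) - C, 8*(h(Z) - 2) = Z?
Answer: 3294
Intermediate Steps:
h(Z) = 2 + Z/8
R = 276
z = 67 (z = -4 + 71 = 67)
B(C) = -1 - 7*C/8 (B(C) = -3 + ((2 + C/8) - C) = -3 + (2 - 7*C/8) = -1 - 7*C/8)
B(-12 - (7 - 1*11))*(340 + (R - z)) = (-1 - 7*(-12 - (7 - 1*11))/8)*(340 + (276 - 1*67)) = (-1 - 7*(-12 - (7 - 11))/8)*(340 + (276 - 67)) = (-1 - 7*(-12 - 1*(-4))/8)*(340 + 209) = (-1 - 7*(-12 + 4)/8)*549 = (-1 - 7/8*(-8))*549 = (-1 + 7)*549 = 6*549 = 3294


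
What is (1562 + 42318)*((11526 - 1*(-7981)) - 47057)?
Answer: -1208894000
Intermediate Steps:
(1562 + 42318)*((11526 - 1*(-7981)) - 47057) = 43880*((11526 + 7981) - 47057) = 43880*(19507 - 47057) = 43880*(-27550) = -1208894000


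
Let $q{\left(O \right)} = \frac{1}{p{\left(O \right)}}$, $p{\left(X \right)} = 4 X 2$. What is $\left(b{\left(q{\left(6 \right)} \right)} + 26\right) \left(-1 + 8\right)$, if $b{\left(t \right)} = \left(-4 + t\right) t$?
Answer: $\frac{417991}{2304} \approx 181.42$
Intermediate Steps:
$p{\left(X \right)} = 8 X$
$q{\left(O \right)} = \frac{1}{8 O}$
$b{\left(t \right)} = t \left(-4 + t\right)$
$\left(b{\left(q{\left(6 \right)} \right)} + 26\right) \left(-1 + 8\right) = \left(\frac{1}{8 \cdot 6} \left(-4 + \frac{1}{8 \cdot 6}\right) + 26\right) \left(-1 + 8\right) = \left(\frac{1}{8} \cdot \frac{1}{6} \left(-4 + \frac{1}{8} \cdot \frac{1}{6}\right) + 26\right) 7 = \left(\frac{-4 + \frac{1}{48}}{48} + 26\right) 7 = \left(\frac{1}{48} \left(- \frac{191}{48}\right) + 26\right) 7 = \left(- \frac{191}{2304} + 26\right) 7 = \frac{59713}{2304} \cdot 7 = \frac{417991}{2304}$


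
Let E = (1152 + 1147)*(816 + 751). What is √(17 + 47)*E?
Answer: 28820264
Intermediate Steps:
E = 3602533 (E = 2299*1567 = 3602533)
√(17 + 47)*E = √(17 + 47)*3602533 = √64*3602533 = 8*3602533 = 28820264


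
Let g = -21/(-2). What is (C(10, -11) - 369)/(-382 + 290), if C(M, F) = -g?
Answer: 33/8 ≈ 4.1250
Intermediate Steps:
g = 21/2 (g = -21*(-½) = 21/2 ≈ 10.500)
C(M, F) = -21/2 (C(M, F) = -1*21/2 = -21/2)
(C(10, -11) - 369)/(-382 + 290) = (-21/2 - 369)/(-382 + 290) = -759/2/(-92) = -759/2*(-1/92) = 33/8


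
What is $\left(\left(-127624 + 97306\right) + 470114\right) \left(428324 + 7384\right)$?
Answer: $191622635568$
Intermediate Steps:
$\left(\left(-127624 + 97306\right) + 470114\right) \left(428324 + 7384\right) = \left(-30318 + 470114\right) 435708 = 439796 \cdot 435708 = 191622635568$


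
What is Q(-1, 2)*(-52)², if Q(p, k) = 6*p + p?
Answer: -18928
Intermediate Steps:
Q(p, k) = 7*p
Q(-1, 2)*(-52)² = (7*(-1))*(-52)² = -7*2704 = -18928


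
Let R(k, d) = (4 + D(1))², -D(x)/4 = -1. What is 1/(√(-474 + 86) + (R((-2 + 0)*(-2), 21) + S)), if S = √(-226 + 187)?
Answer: 1/(64 + I*√39 + 2*I*√97) ≈ 0.01342 - 0.0054398*I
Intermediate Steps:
D(x) = 4 (D(x) = -4*(-1) = 4)
R(k, d) = 64 (R(k, d) = (4 + 4)² = 8² = 64)
S = I*√39 (S = √(-39) = I*√39 ≈ 6.245*I)
1/(√(-474 + 86) + (R((-2 + 0)*(-2), 21) + S)) = 1/(√(-474 + 86) + (64 + I*√39)) = 1/(√(-388) + (64 + I*√39)) = 1/(2*I*√97 + (64 + I*√39)) = 1/(64 + I*√39 + 2*I*√97)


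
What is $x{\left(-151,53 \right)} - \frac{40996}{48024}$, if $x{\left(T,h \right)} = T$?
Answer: $- \frac{1823155}{12006} \approx -151.85$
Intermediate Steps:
$x{\left(-151,53 \right)} - \frac{40996}{48024} = -151 - \frac{40996}{48024} = -151 - 40996 \cdot \frac{1}{48024} = -151 - \frac{10249}{12006} = - \frac{1823155}{12006}$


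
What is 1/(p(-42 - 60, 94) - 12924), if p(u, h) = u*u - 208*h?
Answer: -1/22072 ≈ -4.5306e-5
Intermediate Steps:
p(u, h) = u² - 208*h
1/(p(-42 - 60, 94) - 12924) = 1/(((-42 - 60)² - 208*94) - 12924) = 1/(((-102)² - 19552) - 12924) = 1/((10404 - 19552) - 12924) = 1/(-9148 - 12924) = 1/(-22072) = -1/22072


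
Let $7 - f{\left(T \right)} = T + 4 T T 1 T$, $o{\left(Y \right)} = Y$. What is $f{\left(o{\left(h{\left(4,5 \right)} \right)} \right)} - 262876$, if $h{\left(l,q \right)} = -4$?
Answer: $-262609$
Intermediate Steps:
$f{\left(T \right)} = 7 - T - 4 T^{3}$ ($f{\left(T \right)} = 7 - \left(T + 4 T T 1 T\right) = 7 - \left(T + 4 T T T\right) = 7 - \left(T + 4 T T^{2}\right) = 7 - \left(T + 4 T^{3}\right) = 7 - T - 4 T^{3}$)
$f{\left(o{\left(h{\left(4,5 \right)} \right)} \right)} - 262876 = \left(7 - -4 - 4 \left(-4\right)^{3}\right) - 262876 = \left(7 + 4 - -256\right) - 262876 = \left(7 + 4 + 256\right) - 262876 = 267 - 262876 = -262609$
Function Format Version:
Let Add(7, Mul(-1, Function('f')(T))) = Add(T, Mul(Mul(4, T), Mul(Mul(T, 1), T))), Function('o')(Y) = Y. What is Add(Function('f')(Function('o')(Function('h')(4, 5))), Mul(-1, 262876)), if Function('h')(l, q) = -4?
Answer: -262609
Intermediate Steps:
Function('f')(T) = Add(7, Mul(-1, T), Mul(-4, Pow(T, 3))) (Function('f')(T) = Add(7, Mul(-1, Add(T, Mul(Mul(4, T), Mul(Mul(T, 1), T))))) = Add(7, Mul(-1, Add(T, Mul(Mul(4, T), Mul(T, T))))) = Add(7, Mul(-1, Add(T, Mul(Mul(4, T), Pow(T, 2))))) = Add(7, Mul(-1, Add(T, Mul(4, Pow(T, 3))))) = Add(7, Add(Mul(-1, T), Mul(-4, Pow(T, 3)))) = Add(7, Mul(-1, T), Mul(-4, Pow(T, 3))))
Add(Function('f')(Function('o')(Function('h')(4, 5))), Mul(-1, 262876)) = Add(Add(7, Mul(-1, -4), Mul(-4, Pow(-4, 3))), Mul(-1, 262876)) = Add(Add(7, 4, Mul(-4, -64)), -262876) = Add(Add(7, 4, 256), -262876) = Add(267, -262876) = -262609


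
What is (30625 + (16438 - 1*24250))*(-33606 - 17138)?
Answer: -1157622872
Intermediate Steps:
(30625 + (16438 - 1*24250))*(-33606 - 17138) = (30625 + (16438 - 24250))*(-50744) = (30625 - 7812)*(-50744) = 22813*(-50744) = -1157622872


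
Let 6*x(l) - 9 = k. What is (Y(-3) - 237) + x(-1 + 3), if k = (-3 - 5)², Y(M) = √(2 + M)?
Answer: -1349/6 + I ≈ -224.83 + 1.0*I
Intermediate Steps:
k = 64 (k = (-8)² = 64)
x(l) = 73/6 (x(l) = 3/2 + (⅙)*64 = 3/2 + 32/3 = 73/6)
(Y(-3) - 237) + x(-1 + 3) = (√(2 - 3) - 237) + 73/6 = (√(-1) - 237) + 73/6 = (I - 237) + 73/6 = (-237 + I) + 73/6 = -1349/6 + I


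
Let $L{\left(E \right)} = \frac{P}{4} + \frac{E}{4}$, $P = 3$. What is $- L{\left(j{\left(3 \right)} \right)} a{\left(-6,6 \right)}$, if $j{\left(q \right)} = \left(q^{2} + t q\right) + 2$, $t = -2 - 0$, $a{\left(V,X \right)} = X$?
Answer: $-12$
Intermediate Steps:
$t = -2$ ($t = -2 + 0 = -2$)
$j{\left(q \right)} = 2 + q^{2} - 2 q$ ($j{\left(q \right)} = \left(q^{2} - 2 q\right) + 2 = 2 + q^{2} - 2 q$)
$L{\left(E \right)} = \frac{3}{4} + \frac{E}{4}$
$- L{\left(j{\left(3 \right)} \right)} a{\left(-6,6 \right)} = - (\frac{3}{4} + \frac{2 + 3^{2} - 6}{4}) 6 = - (\frac{3}{4} + \frac{2 + 9 - 6}{4}) 6 = - (\frac{3}{4} + \frac{1}{4} \cdot 5) 6 = - (\frac{3}{4} + \frac{5}{4}) 6 = \left(-1\right) 2 \cdot 6 = \left(-2\right) 6 = -12$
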